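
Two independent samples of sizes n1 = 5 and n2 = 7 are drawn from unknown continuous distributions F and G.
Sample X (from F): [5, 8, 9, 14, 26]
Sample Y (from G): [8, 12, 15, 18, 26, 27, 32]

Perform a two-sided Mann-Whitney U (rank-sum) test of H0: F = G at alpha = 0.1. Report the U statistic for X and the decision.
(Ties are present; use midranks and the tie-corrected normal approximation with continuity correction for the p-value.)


Step 1: Combine and sort all 12 observations; assign midranks.
sorted (value, group): (5,X), (8,X), (8,Y), (9,X), (12,Y), (14,X), (15,Y), (18,Y), (26,X), (26,Y), (27,Y), (32,Y)
ranks: 5->1, 8->2.5, 8->2.5, 9->4, 12->5, 14->6, 15->7, 18->8, 26->9.5, 26->9.5, 27->11, 32->12
Step 2: Rank sum for X: R1 = 1 + 2.5 + 4 + 6 + 9.5 = 23.
Step 3: U_X = R1 - n1(n1+1)/2 = 23 - 5*6/2 = 23 - 15 = 8.
       U_Y = n1*n2 - U_X = 35 - 8 = 27.
Step 4: Ties are present, so use the tie-corrected normal approximation (with continuity correction) for the p-value.
Step 5: p-value = 0.142449; compare to alpha = 0.1. fail to reject H0.

U_X = 8, p = 0.142449, fail to reject H0 at alpha = 0.1.


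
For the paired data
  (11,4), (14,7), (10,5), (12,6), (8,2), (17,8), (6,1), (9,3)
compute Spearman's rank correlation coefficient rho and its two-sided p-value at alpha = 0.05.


Step 1: Rank x and y separately (midranks; no ties here).
rank(x): 11->5, 14->7, 10->4, 12->6, 8->2, 17->8, 6->1, 9->3
rank(y): 4->4, 7->7, 5->5, 6->6, 2->2, 8->8, 1->1, 3->3
Step 2: d_i = R_x(i) - R_y(i); compute d_i^2.
  (5-4)^2=1, (7-7)^2=0, (4-5)^2=1, (6-6)^2=0, (2-2)^2=0, (8-8)^2=0, (1-1)^2=0, (3-3)^2=0
sum(d^2) = 2.
Step 3: rho = 1 - 6*2 / (8*(8^2 - 1)) = 1 - 12/504 = 0.976190.
Step 4: Under H0, t = rho * sqrt((n-2)/(1-rho^2)) = 11.0235 ~ t(6).
Step 5: Two-sided p-value from the t-distribution with 6 df = 0.000033.
Step 6: alpha = 0.05. reject H0.

rho = 0.9762, p = 0.000033, reject H0 at alpha = 0.05.


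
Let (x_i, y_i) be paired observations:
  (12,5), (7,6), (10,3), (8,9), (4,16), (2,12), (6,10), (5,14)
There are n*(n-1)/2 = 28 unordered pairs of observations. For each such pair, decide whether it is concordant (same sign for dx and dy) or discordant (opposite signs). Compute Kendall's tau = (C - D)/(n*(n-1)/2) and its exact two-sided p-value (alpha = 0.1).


Step 1: Enumerate the 28 unordered pairs (i,j) with i<j and classify each by sign(x_j-x_i) * sign(y_j-y_i).
  (1,2):dx=-5,dy=+1->D; (1,3):dx=-2,dy=-2->C; (1,4):dx=-4,dy=+4->D; (1,5):dx=-8,dy=+11->D
  (1,6):dx=-10,dy=+7->D; (1,7):dx=-6,dy=+5->D; (1,8):dx=-7,dy=+9->D; (2,3):dx=+3,dy=-3->D
  (2,4):dx=+1,dy=+3->C; (2,5):dx=-3,dy=+10->D; (2,6):dx=-5,dy=+6->D; (2,7):dx=-1,dy=+4->D
  (2,8):dx=-2,dy=+8->D; (3,4):dx=-2,dy=+6->D; (3,5):dx=-6,dy=+13->D; (3,6):dx=-8,dy=+9->D
  (3,7):dx=-4,dy=+7->D; (3,8):dx=-5,dy=+11->D; (4,5):dx=-4,dy=+7->D; (4,6):dx=-6,dy=+3->D
  (4,7):dx=-2,dy=+1->D; (4,8):dx=-3,dy=+5->D; (5,6):dx=-2,dy=-4->C; (5,7):dx=+2,dy=-6->D
  (5,8):dx=+1,dy=-2->D; (6,7):dx=+4,dy=-2->D; (6,8):dx=+3,dy=+2->C; (7,8):dx=-1,dy=+4->D
Step 2: C = 4, D = 24, total pairs = 28.
Step 3: tau = (C - D)/(n(n-1)/2) = (4 - 24)/28 = -0.714286.
Step 4: Exact two-sided p-value (enumerate n! = 40320 permutations of y under H0): p = 0.014137.
Step 5: alpha = 0.1. reject H0.

tau_b = -0.7143 (C=4, D=24), p = 0.014137, reject H0.


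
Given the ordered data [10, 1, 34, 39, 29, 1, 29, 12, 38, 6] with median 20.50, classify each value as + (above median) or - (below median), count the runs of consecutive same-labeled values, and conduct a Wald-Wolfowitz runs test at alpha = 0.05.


Step 1: Compute median = 20.50; label A = above, B = below.
Labels in order: BBAAABABAB  (n_A = 5, n_B = 5)
Step 2: Count runs R = 7.
Step 3: Under H0 (random ordering), E[R] = 2*n_A*n_B/(n_A+n_B) + 1 = 2*5*5/10 + 1 = 6.0000.
        Var[R] = 2*n_A*n_B*(2*n_A*n_B - n_A - n_B) / ((n_A+n_B)^2 * (n_A+n_B-1)) = 2000/900 = 2.2222.
        SD[R] = 1.4907.
Step 4: Continuity-corrected z = (R - 0.5 - E[R]) / SD[R] = (7 - 0.5 - 6.0000) / 1.4907 = 0.3354.
Step 5: Two-sided p-value via normal approximation = 2*(1 - Phi(|z|)) = 0.737316.
Step 6: alpha = 0.05. fail to reject H0.

R = 7, z = 0.3354, p = 0.737316, fail to reject H0.


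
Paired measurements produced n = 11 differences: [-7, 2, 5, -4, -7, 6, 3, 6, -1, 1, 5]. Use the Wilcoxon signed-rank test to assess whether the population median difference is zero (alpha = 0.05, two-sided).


Step 1: Drop any zero differences (none here) and take |d_i|.
|d| = [7, 2, 5, 4, 7, 6, 3, 6, 1, 1, 5]
Step 2: Midrank |d_i| (ties get averaged ranks).
ranks: |7|->10.5, |2|->3, |5|->6.5, |4|->5, |7|->10.5, |6|->8.5, |3|->4, |6|->8.5, |1|->1.5, |1|->1.5, |5|->6.5
Step 3: Attach original signs; sum ranks with positive sign and with negative sign.
W+ = 3 + 6.5 + 8.5 + 4 + 8.5 + 1.5 + 6.5 = 38.5
W- = 10.5 + 5 + 10.5 + 1.5 = 27.5
(Check: W+ + W- = 66 should equal n(n+1)/2 = 66.)
Step 4: Test statistic W = min(W+, W-) = 27.5.
Step 5: Ties in |d|, so use the tie-corrected normal approximation.
        E[W] = n(n+1)/4 = 11*12/4 = 33.
        Tie groups: |d|=1 (t=2), |d|=5 (t=2), |d|=6 (t=2), |d|=7 (t=2); sum(t^3 - t) = 24.
        Var[W] = n(n+1)(2n+1)/24 - sum(t^3-t)/48 = 3036/24 - 24/48 = 126.
        z = (W - E[W]) / sqrt(Var[W]) = (27.5 - 33) / 11.2250 = -0.4900.
        Two-sided p = 2*Phi(z) = 0.624149.
Step 6: alpha = 0.05. fail to reject H0.

W+ = 38.5, W- = 27.5, W = min = 27.5, p = 0.624149, fail to reject H0.


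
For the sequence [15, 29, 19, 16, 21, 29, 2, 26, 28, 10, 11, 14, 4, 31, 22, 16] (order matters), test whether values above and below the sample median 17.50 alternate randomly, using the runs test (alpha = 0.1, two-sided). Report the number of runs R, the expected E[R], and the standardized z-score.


Step 1: Compute median = 17.50; label A = above, B = below.
Labels in order: BAABAABAABBBBAAB  (n_A = 8, n_B = 8)
Step 2: Count runs R = 9.
Step 3: Under H0 (random ordering), E[R] = 2*n_A*n_B/(n_A+n_B) + 1 = 2*8*8/16 + 1 = 9.0000.
        Var[R] = 2*n_A*n_B*(2*n_A*n_B - n_A - n_B) / ((n_A+n_B)^2 * (n_A+n_B-1)) = 14336/3840 = 3.7333.
        SD[R] = 1.9322.
Step 4: R = E[R], so z = 0 with no continuity correction.
Step 5: Two-sided p-value via normal approximation = 2*(1 - Phi(|z|)) = 1.000000.
Step 6: alpha = 0.1. fail to reject H0.

R = 9, z = 0.0000, p = 1.000000, fail to reject H0.


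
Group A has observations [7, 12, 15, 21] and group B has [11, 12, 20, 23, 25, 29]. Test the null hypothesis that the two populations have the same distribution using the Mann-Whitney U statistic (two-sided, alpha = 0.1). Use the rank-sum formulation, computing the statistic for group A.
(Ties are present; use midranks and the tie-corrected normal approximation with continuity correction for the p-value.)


Step 1: Combine and sort all 10 observations; assign midranks.
sorted (value, group): (7,X), (11,Y), (12,X), (12,Y), (15,X), (20,Y), (21,X), (23,Y), (25,Y), (29,Y)
ranks: 7->1, 11->2, 12->3.5, 12->3.5, 15->5, 20->6, 21->7, 23->8, 25->9, 29->10
Step 2: Rank sum for X: R1 = 1 + 3.5 + 5 + 7 = 16.5.
Step 3: U_X = R1 - n1(n1+1)/2 = 16.5 - 4*5/2 = 16.5 - 10 = 6.5.
       U_Y = n1*n2 - U_X = 24 - 6.5 = 17.5.
Step 4: Ties are present, so use the tie-corrected normal approximation (with continuity correction) for the p-value.
Step 5: p-value = 0.284958; compare to alpha = 0.1. fail to reject H0.

U_X = 6.5, p = 0.284958, fail to reject H0 at alpha = 0.1.


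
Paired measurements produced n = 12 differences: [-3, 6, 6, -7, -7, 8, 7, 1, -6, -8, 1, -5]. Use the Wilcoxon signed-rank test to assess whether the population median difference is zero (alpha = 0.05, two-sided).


Step 1: Drop any zero differences (none here) and take |d_i|.
|d| = [3, 6, 6, 7, 7, 8, 7, 1, 6, 8, 1, 5]
Step 2: Midrank |d_i| (ties get averaged ranks).
ranks: |3|->3, |6|->6, |6|->6, |7|->9, |7|->9, |8|->11.5, |7|->9, |1|->1.5, |6|->6, |8|->11.5, |1|->1.5, |5|->4
Step 3: Attach original signs; sum ranks with positive sign and with negative sign.
W+ = 6 + 6 + 11.5 + 9 + 1.5 + 1.5 = 35.5
W- = 3 + 9 + 9 + 6 + 11.5 + 4 = 42.5
(Check: W+ + W- = 78 should equal n(n+1)/2 = 78.)
Step 4: Test statistic W = min(W+, W-) = 35.5.
Step 5: Ties in |d|, so use the tie-corrected normal approximation.
        E[W] = n(n+1)/4 = 12*13/4 = 39.
        Tie groups: |d|=1 (t=2), |d|=6 (t=3), |d|=7 (t=3), |d|=8 (t=2); sum(t^3 - t) = 60.
        Var[W] = n(n+1)(2n+1)/24 - sum(t^3-t)/48 = 3900/24 - 60/48 = 161.25.
        z = (W - E[W]) / sqrt(Var[W]) = (35.5 - 39) / 12.6984 = -0.2756.
        Two-sided p = 2*Phi(z) = 0.782836.
Step 6: alpha = 0.05. fail to reject H0.

W+ = 35.5, W- = 42.5, W = min = 35.5, p = 0.782836, fail to reject H0.


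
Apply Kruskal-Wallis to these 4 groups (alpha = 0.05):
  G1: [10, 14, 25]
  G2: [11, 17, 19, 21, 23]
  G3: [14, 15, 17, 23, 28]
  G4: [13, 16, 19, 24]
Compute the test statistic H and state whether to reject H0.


Step 1: Combine all N = 17 observations and assign midranks.
sorted (value, group, rank): (10,G1,1), (11,G2,2), (13,G4,3), (14,G1,4.5), (14,G3,4.5), (15,G3,6), (16,G4,7), (17,G2,8.5), (17,G3,8.5), (19,G2,10.5), (19,G4,10.5), (21,G2,12), (23,G2,13.5), (23,G3,13.5), (24,G4,15), (25,G1,16), (28,G3,17)
Step 2: Sum ranks within each group.
R_1 = 21.5 (n_1 = 3)
R_2 = 46.5 (n_2 = 5)
R_3 = 49.5 (n_3 = 5)
R_4 = 35.5 (n_4 = 4)
Step 3: H = 12/(N(N+1)) * sum(R_i^2/n_i) - 3(N+1)
     = 12/(17*18) * (21.5^2/3 + 46.5^2/5 + 49.5^2/5 + 35.5^2/4) - 3*18
     = 0.039216 * 1391.65 - 54
     = 0.574346.
Step 4: Ties present; correction factor C = 1 - 24/(17^3 - 17) = 0.995098. Corrected H = 0.574346 / 0.995098 = 0.577176.
Step 5: Under H0, H ~ chi^2(3); p-value = 0.901637.
Step 6: alpha = 0.05. fail to reject H0.

H = 0.5772, df = 3, p = 0.901637, fail to reject H0.


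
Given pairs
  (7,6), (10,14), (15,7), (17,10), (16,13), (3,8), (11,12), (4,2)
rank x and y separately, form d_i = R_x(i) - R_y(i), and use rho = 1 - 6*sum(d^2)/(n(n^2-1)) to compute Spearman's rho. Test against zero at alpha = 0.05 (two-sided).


Step 1: Rank x and y separately (midranks; no ties here).
rank(x): 7->3, 10->4, 15->6, 17->8, 16->7, 3->1, 11->5, 4->2
rank(y): 6->2, 14->8, 7->3, 10->5, 13->7, 8->4, 12->6, 2->1
Step 2: d_i = R_x(i) - R_y(i); compute d_i^2.
  (3-2)^2=1, (4-8)^2=16, (6-3)^2=9, (8-5)^2=9, (7-7)^2=0, (1-4)^2=9, (5-6)^2=1, (2-1)^2=1
sum(d^2) = 46.
Step 3: rho = 1 - 6*46 / (8*(8^2 - 1)) = 1 - 276/504 = 0.452381.
Step 4: Under H0, t = rho * sqrt((n-2)/(1-rho^2)) = 1.2425 ~ t(6).
Step 5: Two-sided p-value from the t-distribution with 6 df = 0.260405.
Step 6: alpha = 0.05. fail to reject H0.

rho = 0.4524, p = 0.260405, fail to reject H0 at alpha = 0.05.


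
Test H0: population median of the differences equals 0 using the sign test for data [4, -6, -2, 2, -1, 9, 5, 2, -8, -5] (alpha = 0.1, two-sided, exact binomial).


Step 1: Discard zero differences. Original n = 10; n_eff = number of nonzero differences = 10.
Nonzero differences (with sign): +4, -6, -2, +2, -1, +9, +5, +2, -8, -5
Step 2: Count signs: positive = 5, negative = 5.
Step 3: Under H0: P(positive) = 0.5, so the number of positives S ~ Bin(10, 0.5).
Step 4: Two-sided exact p-value = sum of Bin(10,0.5) probabilities at or below the observed probability = 1.000000.
Step 5: alpha = 0.1. fail to reject H0.

n_eff = 10, pos = 5, neg = 5, p = 1.000000, fail to reject H0.


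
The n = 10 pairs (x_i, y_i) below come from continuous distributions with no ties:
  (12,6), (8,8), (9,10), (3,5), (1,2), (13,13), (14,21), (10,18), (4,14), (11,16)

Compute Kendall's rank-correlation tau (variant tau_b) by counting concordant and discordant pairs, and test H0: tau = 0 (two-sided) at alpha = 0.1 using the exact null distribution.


Step 1: Enumerate the 45 unordered pairs (i,j) with i<j and classify each by sign(x_j-x_i) * sign(y_j-y_i).
  (1,2):dx=-4,dy=+2->D; (1,3):dx=-3,dy=+4->D; (1,4):dx=-9,dy=-1->C; (1,5):dx=-11,dy=-4->C
  (1,6):dx=+1,dy=+7->C; (1,7):dx=+2,dy=+15->C; (1,8):dx=-2,dy=+12->D; (1,9):dx=-8,dy=+8->D
  (1,10):dx=-1,dy=+10->D; (2,3):dx=+1,dy=+2->C; (2,4):dx=-5,dy=-3->C; (2,5):dx=-7,dy=-6->C
  (2,6):dx=+5,dy=+5->C; (2,7):dx=+6,dy=+13->C; (2,8):dx=+2,dy=+10->C; (2,9):dx=-4,dy=+6->D
  (2,10):dx=+3,dy=+8->C; (3,4):dx=-6,dy=-5->C; (3,5):dx=-8,dy=-8->C; (3,6):dx=+4,dy=+3->C
  (3,7):dx=+5,dy=+11->C; (3,8):dx=+1,dy=+8->C; (3,9):dx=-5,dy=+4->D; (3,10):dx=+2,dy=+6->C
  (4,5):dx=-2,dy=-3->C; (4,6):dx=+10,dy=+8->C; (4,7):dx=+11,dy=+16->C; (4,8):dx=+7,dy=+13->C
  (4,9):dx=+1,dy=+9->C; (4,10):dx=+8,dy=+11->C; (5,6):dx=+12,dy=+11->C; (5,7):dx=+13,dy=+19->C
  (5,8):dx=+9,dy=+16->C; (5,9):dx=+3,dy=+12->C; (5,10):dx=+10,dy=+14->C; (6,7):dx=+1,dy=+8->C
  (6,8):dx=-3,dy=+5->D; (6,9):dx=-9,dy=+1->D; (6,10):dx=-2,dy=+3->D; (7,8):dx=-4,dy=-3->C
  (7,9):dx=-10,dy=-7->C; (7,10):dx=-3,dy=-5->C; (8,9):dx=-6,dy=-4->C; (8,10):dx=+1,dy=-2->D
  (9,10):dx=+7,dy=+2->C
Step 2: C = 34, D = 11, total pairs = 45.
Step 3: tau = (C - D)/(n(n-1)/2) = (34 - 11)/45 = 0.511111.
Step 4: Exact two-sided p-value (enumerate n! = 3628800 permutations of y under H0): p = 0.046623.
Step 5: alpha = 0.1. reject H0.

tau_b = 0.5111 (C=34, D=11), p = 0.046623, reject H0.


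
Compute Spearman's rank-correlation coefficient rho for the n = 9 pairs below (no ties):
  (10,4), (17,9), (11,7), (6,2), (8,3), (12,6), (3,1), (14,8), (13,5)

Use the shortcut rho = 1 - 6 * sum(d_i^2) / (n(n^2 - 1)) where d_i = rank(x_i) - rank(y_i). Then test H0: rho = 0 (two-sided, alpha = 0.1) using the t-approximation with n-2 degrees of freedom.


Step 1: Rank x and y separately (midranks; no ties here).
rank(x): 10->4, 17->9, 11->5, 6->2, 8->3, 12->6, 3->1, 14->8, 13->7
rank(y): 4->4, 9->9, 7->7, 2->2, 3->3, 6->6, 1->1, 8->8, 5->5
Step 2: d_i = R_x(i) - R_y(i); compute d_i^2.
  (4-4)^2=0, (9-9)^2=0, (5-7)^2=4, (2-2)^2=0, (3-3)^2=0, (6-6)^2=0, (1-1)^2=0, (8-8)^2=0, (7-5)^2=4
sum(d^2) = 8.
Step 3: rho = 1 - 6*8 / (9*(9^2 - 1)) = 1 - 48/720 = 0.933333.
Step 4: Under H0, t = rho * sqrt((n-2)/(1-rho^2)) = 6.8783 ~ t(7).
Step 5: Two-sided p-value from the t-distribution with 7 df = 0.000236.
Step 6: alpha = 0.1. reject H0.

rho = 0.9333, p = 0.000236, reject H0 at alpha = 0.1.


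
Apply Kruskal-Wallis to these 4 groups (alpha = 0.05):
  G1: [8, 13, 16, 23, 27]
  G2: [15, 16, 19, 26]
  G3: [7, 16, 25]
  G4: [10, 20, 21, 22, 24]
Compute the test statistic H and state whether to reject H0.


Step 1: Combine all N = 17 observations and assign midranks.
sorted (value, group, rank): (7,G3,1), (8,G1,2), (10,G4,3), (13,G1,4), (15,G2,5), (16,G1,7), (16,G2,7), (16,G3,7), (19,G2,9), (20,G4,10), (21,G4,11), (22,G4,12), (23,G1,13), (24,G4,14), (25,G3,15), (26,G2,16), (27,G1,17)
Step 2: Sum ranks within each group.
R_1 = 43 (n_1 = 5)
R_2 = 37 (n_2 = 4)
R_3 = 23 (n_3 = 3)
R_4 = 50 (n_4 = 5)
Step 3: H = 12/(N(N+1)) * sum(R_i^2/n_i) - 3(N+1)
     = 12/(17*18) * (43^2/5 + 37^2/4 + 23^2/3 + 50^2/5) - 3*18
     = 0.039216 * 1388.38 - 54
     = 0.446405.
Step 4: Ties present; correction factor C = 1 - 24/(17^3 - 17) = 0.995098. Corrected H = 0.446405 / 0.995098 = 0.448604.
Step 5: Under H0, H ~ chi^2(3); p-value = 0.930029.
Step 6: alpha = 0.05. fail to reject H0.

H = 0.4486, df = 3, p = 0.930029, fail to reject H0.


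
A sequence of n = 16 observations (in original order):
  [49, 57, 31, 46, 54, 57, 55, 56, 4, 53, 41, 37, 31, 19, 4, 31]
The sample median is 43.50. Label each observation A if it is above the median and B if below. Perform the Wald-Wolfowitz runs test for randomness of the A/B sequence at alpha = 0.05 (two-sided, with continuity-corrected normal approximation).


Step 1: Compute median = 43.50; label A = above, B = below.
Labels in order: AABAAAAABABBBBBB  (n_A = 8, n_B = 8)
Step 2: Count runs R = 6.
Step 3: Under H0 (random ordering), E[R] = 2*n_A*n_B/(n_A+n_B) + 1 = 2*8*8/16 + 1 = 9.0000.
        Var[R] = 2*n_A*n_B*(2*n_A*n_B - n_A - n_B) / ((n_A+n_B)^2 * (n_A+n_B-1)) = 14336/3840 = 3.7333.
        SD[R] = 1.9322.
Step 4: Continuity-corrected z = (R + 0.5 - E[R]) / SD[R] = (6 + 0.5 - 9.0000) / 1.9322 = -1.2939.
Step 5: Two-sided p-value via normal approximation = 2*(1 - Phi(|z|)) = 0.195709.
Step 6: alpha = 0.05. fail to reject H0.

R = 6, z = -1.2939, p = 0.195709, fail to reject H0.


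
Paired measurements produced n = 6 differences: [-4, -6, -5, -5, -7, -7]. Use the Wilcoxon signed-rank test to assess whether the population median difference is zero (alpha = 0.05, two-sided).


Step 1: Drop any zero differences (none here) and take |d_i|.
|d| = [4, 6, 5, 5, 7, 7]
Step 2: Midrank |d_i| (ties get averaged ranks).
ranks: |4|->1, |6|->4, |5|->2.5, |5|->2.5, |7|->5.5, |7|->5.5
Step 3: Attach original signs; sum ranks with positive sign and with negative sign.
W+ = 0 = 0
W- = 1 + 4 + 2.5 + 2.5 + 5.5 + 5.5 = 21
(Check: W+ + W- = 21 should equal n(n+1)/2 = 21.)
Step 4: Test statistic W = min(W+, W-) = 0.
Step 5: Ties in |d|, so use the tie-corrected normal approximation.
        E[W] = n(n+1)/4 = 6*7/4 = 10.5.
        Tie groups: |d|=5 (t=2), |d|=7 (t=2); sum(t^3 - t) = 12.
        Var[W] = n(n+1)(2n+1)/24 - sum(t^3-t)/48 = 546/24 - 12/48 = 22.5.
        z = (W - E[W]) / sqrt(Var[W]) = (0 - 10.5) / 4.7434 = -2.2136.
        Two-sided p = 2*Phi(z) = 0.026857.
Step 6: alpha = 0.05. reject H0.

W+ = 0, W- = 21, W = min = 0, p = 0.026857, reject H0.


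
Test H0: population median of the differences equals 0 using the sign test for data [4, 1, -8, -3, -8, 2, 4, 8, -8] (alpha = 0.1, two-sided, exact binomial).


Step 1: Discard zero differences. Original n = 9; n_eff = number of nonzero differences = 9.
Nonzero differences (with sign): +4, +1, -8, -3, -8, +2, +4, +8, -8
Step 2: Count signs: positive = 5, negative = 4.
Step 3: Under H0: P(positive) = 0.5, so the number of positives S ~ Bin(9, 0.5).
Step 4: Two-sided exact p-value = sum of Bin(9,0.5) probabilities at or below the observed probability = 1.000000.
Step 5: alpha = 0.1. fail to reject H0.

n_eff = 9, pos = 5, neg = 4, p = 1.000000, fail to reject H0.


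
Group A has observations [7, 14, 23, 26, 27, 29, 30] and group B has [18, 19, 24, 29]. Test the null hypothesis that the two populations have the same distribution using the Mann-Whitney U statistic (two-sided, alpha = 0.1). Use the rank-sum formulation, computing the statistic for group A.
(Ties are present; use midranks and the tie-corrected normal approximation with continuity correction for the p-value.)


Step 1: Combine and sort all 11 observations; assign midranks.
sorted (value, group): (7,X), (14,X), (18,Y), (19,Y), (23,X), (24,Y), (26,X), (27,X), (29,X), (29,Y), (30,X)
ranks: 7->1, 14->2, 18->3, 19->4, 23->5, 24->6, 26->7, 27->8, 29->9.5, 29->9.5, 30->11
Step 2: Rank sum for X: R1 = 1 + 2 + 5 + 7 + 8 + 9.5 + 11 = 43.5.
Step 3: U_X = R1 - n1(n1+1)/2 = 43.5 - 7*8/2 = 43.5 - 28 = 15.5.
       U_Y = n1*n2 - U_X = 28 - 15.5 = 12.5.
Step 4: Ties are present, so use the tie-corrected normal approximation (with continuity correction) for the p-value.
Step 5: p-value = 0.849769; compare to alpha = 0.1. fail to reject H0.

U_X = 15.5, p = 0.849769, fail to reject H0 at alpha = 0.1.


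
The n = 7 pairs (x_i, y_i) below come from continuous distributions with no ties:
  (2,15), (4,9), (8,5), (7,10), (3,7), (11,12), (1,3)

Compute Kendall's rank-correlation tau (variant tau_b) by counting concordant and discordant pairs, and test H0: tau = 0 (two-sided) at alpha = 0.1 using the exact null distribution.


Step 1: Enumerate the 21 unordered pairs (i,j) with i<j and classify each by sign(x_j-x_i) * sign(y_j-y_i).
  (1,2):dx=+2,dy=-6->D; (1,3):dx=+6,dy=-10->D; (1,4):dx=+5,dy=-5->D; (1,5):dx=+1,dy=-8->D
  (1,6):dx=+9,dy=-3->D; (1,7):dx=-1,dy=-12->C; (2,3):dx=+4,dy=-4->D; (2,4):dx=+3,dy=+1->C
  (2,5):dx=-1,dy=-2->C; (2,6):dx=+7,dy=+3->C; (2,7):dx=-3,dy=-6->C; (3,4):dx=-1,dy=+5->D
  (3,5):dx=-5,dy=+2->D; (3,6):dx=+3,dy=+7->C; (3,7):dx=-7,dy=-2->C; (4,5):dx=-4,dy=-3->C
  (4,6):dx=+4,dy=+2->C; (4,7):dx=-6,dy=-7->C; (5,6):dx=+8,dy=+5->C; (5,7):dx=-2,dy=-4->C
  (6,7):dx=-10,dy=-9->C
Step 2: C = 13, D = 8, total pairs = 21.
Step 3: tau = (C - D)/(n(n-1)/2) = (13 - 8)/21 = 0.238095.
Step 4: Exact two-sided p-value (enumerate n! = 5040 permutations of y under H0): p = 0.561905.
Step 5: alpha = 0.1. fail to reject H0.

tau_b = 0.2381 (C=13, D=8), p = 0.561905, fail to reject H0.


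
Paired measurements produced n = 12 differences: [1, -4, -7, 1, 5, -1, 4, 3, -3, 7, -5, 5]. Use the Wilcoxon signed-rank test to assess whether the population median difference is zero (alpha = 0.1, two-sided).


Step 1: Drop any zero differences (none here) and take |d_i|.
|d| = [1, 4, 7, 1, 5, 1, 4, 3, 3, 7, 5, 5]
Step 2: Midrank |d_i| (ties get averaged ranks).
ranks: |1|->2, |4|->6.5, |7|->11.5, |1|->2, |5|->9, |1|->2, |4|->6.5, |3|->4.5, |3|->4.5, |7|->11.5, |5|->9, |5|->9
Step 3: Attach original signs; sum ranks with positive sign and with negative sign.
W+ = 2 + 2 + 9 + 6.5 + 4.5 + 11.5 + 9 = 44.5
W- = 6.5 + 11.5 + 2 + 4.5 + 9 = 33.5
(Check: W+ + W- = 78 should equal n(n+1)/2 = 78.)
Step 4: Test statistic W = min(W+, W-) = 33.5.
Step 5: Ties in |d|, so use the tie-corrected normal approximation.
        E[W] = n(n+1)/4 = 12*13/4 = 39.
        Tie groups: |d|=1 (t=3), |d|=3 (t=2), |d|=4 (t=2), |d|=5 (t=3), |d|=7 (t=2); sum(t^3 - t) = 66.
        Var[W] = n(n+1)(2n+1)/24 - sum(t^3-t)/48 = 3900/24 - 66/48 = 161.125.
        z = (W - E[W]) / sqrt(Var[W]) = (33.5 - 39) / 12.6935 = -0.4333.
        Two-sided p = 2*Phi(z) = 0.664802.
Step 6: alpha = 0.1. fail to reject H0.

W+ = 44.5, W- = 33.5, W = min = 33.5, p = 0.664802, fail to reject H0.


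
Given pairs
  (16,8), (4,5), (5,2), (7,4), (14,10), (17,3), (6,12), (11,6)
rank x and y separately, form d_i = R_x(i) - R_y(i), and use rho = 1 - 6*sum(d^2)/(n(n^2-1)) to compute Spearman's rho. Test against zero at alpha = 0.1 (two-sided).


Step 1: Rank x and y separately (midranks; no ties here).
rank(x): 16->7, 4->1, 5->2, 7->4, 14->6, 17->8, 6->3, 11->5
rank(y): 8->6, 5->4, 2->1, 4->3, 10->7, 3->2, 12->8, 6->5
Step 2: d_i = R_x(i) - R_y(i); compute d_i^2.
  (7-6)^2=1, (1-4)^2=9, (2-1)^2=1, (4-3)^2=1, (6-7)^2=1, (8-2)^2=36, (3-8)^2=25, (5-5)^2=0
sum(d^2) = 74.
Step 3: rho = 1 - 6*74 / (8*(8^2 - 1)) = 1 - 444/504 = 0.119048.
Step 4: Under H0, t = rho * sqrt((n-2)/(1-rho^2)) = 0.2937 ~ t(6).
Step 5: Two-sided p-value from the t-distribution with 6 df = 0.778886.
Step 6: alpha = 0.1. fail to reject H0.

rho = 0.1190, p = 0.778886, fail to reject H0 at alpha = 0.1.


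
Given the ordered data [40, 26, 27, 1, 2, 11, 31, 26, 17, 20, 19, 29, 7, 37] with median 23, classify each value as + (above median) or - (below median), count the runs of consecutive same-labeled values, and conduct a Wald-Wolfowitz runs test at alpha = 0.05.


Step 1: Compute median = 23; label A = above, B = below.
Labels in order: AAABBBAABBBABA  (n_A = 7, n_B = 7)
Step 2: Count runs R = 7.
Step 3: Under H0 (random ordering), E[R] = 2*n_A*n_B/(n_A+n_B) + 1 = 2*7*7/14 + 1 = 8.0000.
        Var[R] = 2*n_A*n_B*(2*n_A*n_B - n_A - n_B) / ((n_A+n_B)^2 * (n_A+n_B-1)) = 8232/2548 = 3.2308.
        SD[R] = 1.7974.
Step 4: Continuity-corrected z = (R + 0.5 - E[R]) / SD[R] = (7 + 0.5 - 8.0000) / 1.7974 = -0.2782.
Step 5: Two-sided p-value via normal approximation = 2*(1 - Phi(|z|)) = 0.780879.
Step 6: alpha = 0.05. fail to reject H0.

R = 7, z = -0.2782, p = 0.780879, fail to reject H0.


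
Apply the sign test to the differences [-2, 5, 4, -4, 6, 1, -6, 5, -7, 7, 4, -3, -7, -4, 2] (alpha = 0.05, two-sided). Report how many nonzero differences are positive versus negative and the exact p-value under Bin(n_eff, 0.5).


Step 1: Discard zero differences. Original n = 15; n_eff = number of nonzero differences = 15.
Nonzero differences (with sign): -2, +5, +4, -4, +6, +1, -6, +5, -7, +7, +4, -3, -7, -4, +2
Step 2: Count signs: positive = 8, negative = 7.
Step 3: Under H0: P(positive) = 0.5, so the number of positives S ~ Bin(15, 0.5).
Step 4: Two-sided exact p-value = sum of Bin(15,0.5) probabilities at or below the observed probability = 1.000000.
Step 5: alpha = 0.05. fail to reject H0.

n_eff = 15, pos = 8, neg = 7, p = 1.000000, fail to reject H0.


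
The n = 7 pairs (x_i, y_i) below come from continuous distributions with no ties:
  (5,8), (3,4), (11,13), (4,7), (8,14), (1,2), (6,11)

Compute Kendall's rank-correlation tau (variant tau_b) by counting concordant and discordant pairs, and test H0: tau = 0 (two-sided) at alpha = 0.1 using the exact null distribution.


Step 1: Enumerate the 21 unordered pairs (i,j) with i<j and classify each by sign(x_j-x_i) * sign(y_j-y_i).
  (1,2):dx=-2,dy=-4->C; (1,3):dx=+6,dy=+5->C; (1,4):dx=-1,dy=-1->C; (1,5):dx=+3,dy=+6->C
  (1,6):dx=-4,dy=-6->C; (1,7):dx=+1,dy=+3->C; (2,3):dx=+8,dy=+9->C; (2,4):dx=+1,dy=+3->C
  (2,5):dx=+5,dy=+10->C; (2,6):dx=-2,dy=-2->C; (2,7):dx=+3,dy=+7->C; (3,4):dx=-7,dy=-6->C
  (3,5):dx=-3,dy=+1->D; (3,6):dx=-10,dy=-11->C; (3,7):dx=-5,dy=-2->C; (4,5):dx=+4,dy=+7->C
  (4,6):dx=-3,dy=-5->C; (4,7):dx=+2,dy=+4->C; (5,6):dx=-7,dy=-12->C; (5,7):dx=-2,dy=-3->C
  (6,7):dx=+5,dy=+9->C
Step 2: C = 20, D = 1, total pairs = 21.
Step 3: tau = (C - D)/(n(n-1)/2) = (20 - 1)/21 = 0.904762.
Step 4: Exact two-sided p-value (enumerate n! = 5040 permutations of y under H0): p = 0.002778.
Step 5: alpha = 0.1. reject H0.

tau_b = 0.9048 (C=20, D=1), p = 0.002778, reject H0.


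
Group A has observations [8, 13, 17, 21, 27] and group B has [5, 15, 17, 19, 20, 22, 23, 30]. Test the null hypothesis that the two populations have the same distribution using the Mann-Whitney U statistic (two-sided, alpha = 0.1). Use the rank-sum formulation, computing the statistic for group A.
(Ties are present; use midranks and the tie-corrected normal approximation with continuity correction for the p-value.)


Step 1: Combine and sort all 13 observations; assign midranks.
sorted (value, group): (5,Y), (8,X), (13,X), (15,Y), (17,X), (17,Y), (19,Y), (20,Y), (21,X), (22,Y), (23,Y), (27,X), (30,Y)
ranks: 5->1, 8->2, 13->3, 15->4, 17->5.5, 17->5.5, 19->7, 20->8, 21->9, 22->10, 23->11, 27->12, 30->13
Step 2: Rank sum for X: R1 = 2 + 3 + 5.5 + 9 + 12 = 31.5.
Step 3: U_X = R1 - n1(n1+1)/2 = 31.5 - 5*6/2 = 31.5 - 15 = 16.5.
       U_Y = n1*n2 - U_X = 40 - 16.5 = 23.5.
Step 4: Ties are present, so use the tie-corrected normal approximation (with continuity correction) for the p-value.
Step 5: p-value = 0.660111; compare to alpha = 0.1. fail to reject H0.

U_X = 16.5, p = 0.660111, fail to reject H0 at alpha = 0.1.


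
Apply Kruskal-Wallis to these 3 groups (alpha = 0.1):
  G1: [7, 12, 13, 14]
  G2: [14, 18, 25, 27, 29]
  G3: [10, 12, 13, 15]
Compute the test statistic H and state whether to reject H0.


Step 1: Combine all N = 13 observations and assign midranks.
sorted (value, group, rank): (7,G1,1), (10,G3,2), (12,G1,3.5), (12,G3,3.5), (13,G1,5.5), (13,G3,5.5), (14,G1,7.5), (14,G2,7.5), (15,G3,9), (18,G2,10), (25,G2,11), (27,G2,12), (29,G2,13)
Step 2: Sum ranks within each group.
R_1 = 17.5 (n_1 = 4)
R_2 = 53.5 (n_2 = 5)
R_3 = 20 (n_3 = 4)
Step 3: H = 12/(N(N+1)) * sum(R_i^2/n_i) - 3(N+1)
     = 12/(13*14) * (17.5^2/4 + 53.5^2/5 + 20^2/4) - 3*14
     = 0.065934 * 749.013 - 42
     = 7.385440.
Step 4: Ties present; correction factor C = 1 - 18/(13^3 - 13) = 0.991758. Corrected H = 7.385440 / 0.991758 = 7.446814.
Step 5: Under H0, H ~ chi^2(2); p-value = 0.024152.
Step 6: alpha = 0.1. reject H0.

H = 7.4468, df = 2, p = 0.024152, reject H0.


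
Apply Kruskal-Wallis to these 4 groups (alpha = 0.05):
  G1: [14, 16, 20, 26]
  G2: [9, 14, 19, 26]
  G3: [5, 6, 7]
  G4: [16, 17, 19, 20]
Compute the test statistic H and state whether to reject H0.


Step 1: Combine all N = 15 observations and assign midranks.
sorted (value, group, rank): (5,G3,1), (6,G3,2), (7,G3,3), (9,G2,4), (14,G1,5.5), (14,G2,5.5), (16,G1,7.5), (16,G4,7.5), (17,G4,9), (19,G2,10.5), (19,G4,10.5), (20,G1,12.5), (20,G4,12.5), (26,G1,14.5), (26,G2,14.5)
Step 2: Sum ranks within each group.
R_1 = 40 (n_1 = 4)
R_2 = 34.5 (n_2 = 4)
R_3 = 6 (n_3 = 3)
R_4 = 39.5 (n_4 = 4)
Step 3: H = 12/(N(N+1)) * sum(R_i^2/n_i) - 3(N+1)
     = 12/(15*16) * (40^2/4 + 34.5^2/4 + 6^2/3 + 39.5^2/4) - 3*16
     = 0.050000 * 1099.62 - 48
     = 6.981250.
Step 4: Ties present; correction factor C = 1 - 30/(15^3 - 15) = 0.991071. Corrected H = 6.981250 / 0.991071 = 7.044144.
Step 5: Under H0, H ~ chi^2(3); p-value = 0.070504.
Step 6: alpha = 0.05. fail to reject H0.

H = 7.0441, df = 3, p = 0.070504, fail to reject H0.


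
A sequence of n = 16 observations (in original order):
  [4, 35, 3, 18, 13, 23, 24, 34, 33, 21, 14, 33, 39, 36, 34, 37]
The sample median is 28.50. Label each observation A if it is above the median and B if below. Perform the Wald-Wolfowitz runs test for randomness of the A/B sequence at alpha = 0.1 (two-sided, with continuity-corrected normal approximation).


Step 1: Compute median = 28.50; label A = above, B = below.
Labels in order: BABBBBBAABBAAAAA  (n_A = 8, n_B = 8)
Step 2: Count runs R = 6.
Step 3: Under H0 (random ordering), E[R] = 2*n_A*n_B/(n_A+n_B) + 1 = 2*8*8/16 + 1 = 9.0000.
        Var[R] = 2*n_A*n_B*(2*n_A*n_B - n_A - n_B) / ((n_A+n_B)^2 * (n_A+n_B-1)) = 14336/3840 = 3.7333.
        SD[R] = 1.9322.
Step 4: Continuity-corrected z = (R + 0.5 - E[R]) / SD[R] = (6 + 0.5 - 9.0000) / 1.9322 = -1.2939.
Step 5: Two-sided p-value via normal approximation = 2*(1 - Phi(|z|)) = 0.195709.
Step 6: alpha = 0.1. fail to reject H0.

R = 6, z = -1.2939, p = 0.195709, fail to reject H0.


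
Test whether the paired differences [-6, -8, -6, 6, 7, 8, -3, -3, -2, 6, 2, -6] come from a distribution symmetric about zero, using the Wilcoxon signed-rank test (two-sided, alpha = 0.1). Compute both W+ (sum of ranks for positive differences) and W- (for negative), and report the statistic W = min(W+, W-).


Step 1: Drop any zero differences (none here) and take |d_i|.
|d| = [6, 8, 6, 6, 7, 8, 3, 3, 2, 6, 2, 6]
Step 2: Midrank |d_i| (ties get averaged ranks).
ranks: |6|->7, |8|->11.5, |6|->7, |6|->7, |7|->10, |8|->11.5, |3|->3.5, |3|->3.5, |2|->1.5, |6|->7, |2|->1.5, |6|->7
Step 3: Attach original signs; sum ranks with positive sign and with negative sign.
W+ = 7 + 10 + 11.5 + 7 + 1.5 = 37
W- = 7 + 11.5 + 7 + 3.5 + 3.5 + 1.5 + 7 = 41
(Check: W+ + W- = 78 should equal n(n+1)/2 = 78.)
Step 4: Test statistic W = min(W+, W-) = 37.
Step 5: Ties in |d|, so use the tie-corrected normal approximation.
        E[W] = n(n+1)/4 = 12*13/4 = 39.
        Tie groups: |d|=2 (t=2), |d|=3 (t=2), |d|=6 (t=5), |d|=8 (t=2); sum(t^3 - t) = 138.
        Var[W] = n(n+1)(2n+1)/24 - sum(t^3-t)/48 = 3900/24 - 138/48 = 159.625.
        z = (W - E[W]) / sqrt(Var[W]) = (37 - 39) / 12.6343 = -0.1583.
        Two-sided p = 2*Phi(z) = 0.874221.
Step 6: alpha = 0.1. fail to reject H0.

W+ = 37, W- = 41, W = min = 37, p = 0.874221, fail to reject H0.


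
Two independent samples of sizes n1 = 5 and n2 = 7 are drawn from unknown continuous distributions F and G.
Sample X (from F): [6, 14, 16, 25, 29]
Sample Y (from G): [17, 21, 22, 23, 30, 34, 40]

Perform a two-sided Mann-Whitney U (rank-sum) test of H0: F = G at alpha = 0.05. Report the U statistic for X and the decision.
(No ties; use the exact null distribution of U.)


Step 1: Combine and sort all 12 observations; assign midranks.
sorted (value, group): (6,X), (14,X), (16,X), (17,Y), (21,Y), (22,Y), (23,Y), (25,X), (29,X), (30,Y), (34,Y), (40,Y)
ranks: 6->1, 14->2, 16->3, 17->4, 21->5, 22->6, 23->7, 25->8, 29->9, 30->10, 34->11, 40->12
Step 2: Rank sum for X: R1 = 1 + 2 + 3 + 8 + 9 = 23.
Step 3: U_X = R1 - n1(n1+1)/2 = 23 - 5*6/2 = 23 - 15 = 8.
       U_Y = n1*n2 - U_X = 35 - 8 = 27.
Step 4: No ties, so the exact null distribution of U (based on enumerating the C(12,5) = 792 equally likely rank assignments) gives the two-sided p-value.
Step 5: p-value = 0.148990; compare to alpha = 0.05. fail to reject H0.

U_X = 8, p = 0.148990, fail to reject H0 at alpha = 0.05.


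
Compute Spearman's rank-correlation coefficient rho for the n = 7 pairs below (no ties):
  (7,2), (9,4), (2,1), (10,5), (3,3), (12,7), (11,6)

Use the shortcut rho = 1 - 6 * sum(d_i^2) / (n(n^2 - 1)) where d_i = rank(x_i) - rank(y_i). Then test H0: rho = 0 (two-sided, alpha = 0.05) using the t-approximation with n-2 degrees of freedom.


Step 1: Rank x and y separately (midranks; no ties here).
rank(x): 7->3, 9->4, 2->1, 10->5, 3->2, 12->7, 11->6
rank(y): 2->2, 4->4, 1->1, 5->5, 3->3, 7->7, 6->6
Step 2: d_i = R_x(i) - R_y(i); compute d_i^2.
  (3-2)^2=1, (4-4)^2=0, (1-1)^2=0, (5-5)^2=0, (2-3)^2=1, (7-7)^2=0, (6-6)^2=0
sum(d^2) = 2.
Step 3: rho = 1 - 6*2 / (7*(7^2 - 1)) = 1 - 12/336 = 0.964286.
Step 4: Under H0, t = rho * sqrt((n-2)/(1-rho^2)) = 8.1408 ~ t(5).
Step 5: Two-sided p-value from the t-distribution with 5 df = 0.000454.
Step 6: alpha = 0.05. reject H0.

rho = 0.9643, p = 0.000454, reject H0 at alpha = 0.05.


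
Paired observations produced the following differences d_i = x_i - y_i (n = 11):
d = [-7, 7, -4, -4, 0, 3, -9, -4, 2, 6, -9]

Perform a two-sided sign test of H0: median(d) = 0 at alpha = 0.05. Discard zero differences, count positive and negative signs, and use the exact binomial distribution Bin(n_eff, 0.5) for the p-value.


Step 1: Discard zero differences. Original n = 11; n_eff = number of nonzero differences = 10.
Nonzero differences (with sign): -7, +7, -4, -4, +3, -9, -4, +2, +6, -9
Step 2: Count signs: positive = 4, negative = 6.
Step 3: Under H0: P(positive) = 0.5, so the number of positives S ~ Bin(10, 0.5).
Step 4: Two-sided exact p-value = sum of Bin(10,0.5) probabilities at or below the observed probability = 0.753906.
Step 5: alpha = 0.05. fail to reject H0.

n_eff = 10, pos = 4, neg = 6, p = 0.753906, fail to reject H0.


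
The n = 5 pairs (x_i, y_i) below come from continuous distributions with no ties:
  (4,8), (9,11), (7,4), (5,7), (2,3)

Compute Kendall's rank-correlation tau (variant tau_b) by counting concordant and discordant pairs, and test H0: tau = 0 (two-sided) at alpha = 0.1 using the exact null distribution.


Step 1: Enumerate the 10 unordered pairs (i,j) with i<j and classify each by sign(x_j-x_i) * sign(y_j-y_i).
  (1,2):dx=+5,dy=+3->C; (1,3):dx=+3,dy=-4->D; (1,4):dx=+1,dy=-1->D; (1,5):dx=-2,dy=-5->C
  (2,3):dx=-2,dy=-7->C; (2,4):dx=-4,dy=-4->C; (2,5):dx=-7,dy=-8->C; (3,4):dx=-2,dy=+3->D
  (3,5):dx=-5,dy=-1->C; (4,5):dx=-3,dy=-4->C
Step 2: C = 7, D = 3, total pairs = 10.
Step 3: tau = (C - D)/(n(n-1)/2) = (7 - 3)/10 = 0.400000.
Step 4: Exact two-sided p-value (enumerate n! = 120 permutations of y under H0): p = 0.483333.
Step 5: alpha = 0.1. fail to reject H0.

tau_b = 0.4000 (C=7, D=3), p = 0.483333, fail to reject H0.


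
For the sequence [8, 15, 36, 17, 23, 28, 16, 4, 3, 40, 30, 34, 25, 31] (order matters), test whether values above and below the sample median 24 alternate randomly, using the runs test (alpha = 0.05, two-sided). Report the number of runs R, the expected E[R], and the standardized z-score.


Step 1: Compute median = 24; label A = above, B = below.
Labels in order: BBABBABBBAAAAA  (n_A = 7, n_B = 7)
Step 2: Count runs R = 6.
Step 3: Under H0 (random ordering), E[R] = 2*n_A*n_B/(n_A+n_B) + 1 = 2*7*7/14 + 1 = 8.0000.
        Var[R] = 2*n_A*n_B*(2*n_A*n_B - n_A - n_B) / ((n_A+n_B)^2 * (n_A+n_B-1)) = 8232/2548 = 3.2308.
        SD[R] = 1.7974.
Step 4: Continuity-corrected z = (R + 0.5 - E[R]) / SD[R] = (6 + 0.5 - 8.0000) / 1.7974 = -0.8345.
Step 5: Two-sided p-value via normal approximation = 2*(1 - Phi(|z|)) = 0.403986.
Step 6: alpha = 0.05. fail to reject H0.

R = 6, z = -0.8345, p = 0.403986, fail to reject H0.


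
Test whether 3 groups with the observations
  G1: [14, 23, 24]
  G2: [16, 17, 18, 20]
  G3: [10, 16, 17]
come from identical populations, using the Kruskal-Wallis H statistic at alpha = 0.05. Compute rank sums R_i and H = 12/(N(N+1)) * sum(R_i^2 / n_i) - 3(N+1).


Step 1: Combine all N = 10 observations and assign midranks.
sorted (value, group, rank): (10,G3,1), (14,G1,2), (16,G2,3.5), (16,G3,3.5), (17,G2,5.5), (17,G3,5.5), (18,G2,7), (20,G2,8), (23,G1,9), (24,G1,10)
Step 2: Sum ranks within each group.
R_1 = 21 (n_1 = 3)
R_2 = 24 (n_2 = 4)
R_3 = 10 (n_3 = 3)
Step 3: H = 12/(N(N+1)) * sum(R_i^2/n_i) - 3(N+1)
     = 12/(10*11) * (21^2/3 + 24^2/4 + 10^2/3) - 3*11
     = 0.109091 * 324.333 - 33
     = 2.381818.
Step 4: Ties present; correction factor C = 1 - 12/(10^3 - 10) = 0.987879. Corrected H = 2.381818 / 0.987879 = 2.411043.
Step 5: Under H0, H ~ chi^2(2); p-value = 0.299536.
Step 6: alpha = 0.05. fail to reject H0.

H = 2.4110, df = 2, p = 0.299536, fail to reject H0.


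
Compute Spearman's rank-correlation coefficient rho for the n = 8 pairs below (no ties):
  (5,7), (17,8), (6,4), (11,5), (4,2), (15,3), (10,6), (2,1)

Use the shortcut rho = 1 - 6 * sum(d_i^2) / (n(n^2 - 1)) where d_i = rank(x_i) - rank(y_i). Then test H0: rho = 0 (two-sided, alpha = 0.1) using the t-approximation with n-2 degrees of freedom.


Step 1: Rank x and y separately (midranks; no ties here).
rank(x): 5->3, 17->8, 6->4, 11->6, 4->2, 15->7, 10->5, 2->1
rank(y): 7->7, 8->8, 4->4, 5->5, 2->2, 3->3, 6->6, 1->1
Step 2: d_i = R_x(i) - R_y(i); compute d_i^2.
  (3-7)^2=16, (8-8)^2=0, (4-4)^2=0, (6-5)^2=1, (2-2)^2=0, (7-3)^2=16, (5-6)^2=1, (1-1)^2=0
sum(d^2) = 34.
Step 3: rho = 1 - 6*34 / (8*(8^2 - 1)) = 1 - 204/504 = 0.595238.
Step 4: Under H0, t = rho * sqrt((n-2)/(1-rho^2)) = 1.8145 ~ t(6).
Step 5: Two-sided p-value from the t-distribution with 6 df = 0.119530.
Step 6: alpha = 0.1. fail to reject H0.

rho = 0.5952, p = 0.119530, fail to reject H0 at alpha = 0.1.


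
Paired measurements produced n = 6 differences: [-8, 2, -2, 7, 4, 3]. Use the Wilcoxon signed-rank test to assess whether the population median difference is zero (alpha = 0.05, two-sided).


Step 1: Drop any zero differences (none here) and take |d_i|.
|d| = [8, 2, 2, 7, 4, 3]
Step 2: Midrank |d_i| (ties get averaged ranks).
ranks: |8|->6, |2|->1.5, |2|->1.5, |7|->5, |4|->4, |3|->3
Step 3: Attach original signs; sum ranks with positive sign and with negative sign.
W+ = 1.5 + 5 + 4 + 3 = 13.5
W- = 6 + 1.5 = 7.5
(Check: W+ + W- = 21 should equal n(n+1)/2 = 21.)
Step 4: Test statistic W = min(W+, W-) = 7.5.
Step 5: Ties in |d|, so use the tie-corrected normal approximation.
        E[W] = n(n+1)/4 = 6*7/4 = 10.5.
        Tie groups: |d|=2 (t=2); sum(t^3 - t) = 6.
        Var[W] = n(n+1)(2n+1)/24 - sum(t^3-t)/48 = 546/24 - 6/48 = 22.625.
        z = (W - E[W]) / sqrt(Var[W]) = (7.5 - 10.5) / 4.7566 = -0.6307.
        Two-sided p = 2*Phi(z) = 0.528233.
Step 6: alpha = 0.05. fail to reject H0.

W+ = 13.5, W- = 7.5, W = min = 7.5, p = 0.528233, fail to reject H0.


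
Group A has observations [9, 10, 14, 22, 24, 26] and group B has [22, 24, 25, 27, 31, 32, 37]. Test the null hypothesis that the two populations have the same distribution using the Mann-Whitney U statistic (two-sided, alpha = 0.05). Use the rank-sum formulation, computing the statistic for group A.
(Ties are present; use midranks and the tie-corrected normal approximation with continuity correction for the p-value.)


Step 1: Combine and sort all 13 observations; assign midranks.
sorted (value, group): (9,X), (10,X), (14,X), (22,X), (22,Y), (24,X), (24,Y), (25,Y), (26,X), (27,Y), (31,Y), (32,Y), (37,Y)
ranks: 9->1, 10->2, 14->3, 22->4.5, 22->4.5, 24->6.5, 24->6.5, 25->8, 26->9, 27->10, 31->11, 32->12, 37->13
Step 2: Rank sum for X: R1 = 1 + 2 + 3 + 4.5 + 6.5 + 9 = 26.
Step 3: U_X = R1 - n1(n1+1)/2 = 26 - 6*7/2 = 26 - 21 = 5.
       U_Y = n1*n2 - U_X = 42 - 5 = 37.
Step 4: Ties are present, so use the tie-corrected normal approximation (with continuity correction) for the p-value.
Step 5: p-value = 0.026392; compare to alpha = 0.05. reject H0.

U_X = 5, p = 0.026392, reject H0 at alpha = 0.05.


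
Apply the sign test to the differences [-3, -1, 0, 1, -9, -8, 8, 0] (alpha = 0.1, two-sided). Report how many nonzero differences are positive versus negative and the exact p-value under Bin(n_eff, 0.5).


Step 1: Discard zero differences. Original n = 8; n_eff = number of nonzero differences = 6.
Nonzero differences (with sign): -3, -1, +1, -9, -8, +8
Step 2: Count signs: positive = 2, negative = 4.
Step 3: Under H0: P(positive) = 0.5, so the number of positives S ~ Bin(6, 0.5).
Step 4: Two-sided exact p-value = sum of Bin(6,0.5) probabilities at or below the observed probability = 0.687500.
Step 5: alpha = 0.1. fail to reject H0.

n_eff = 6, pos = 2, neg = 4, p = 0.687500, fail to reject H0.


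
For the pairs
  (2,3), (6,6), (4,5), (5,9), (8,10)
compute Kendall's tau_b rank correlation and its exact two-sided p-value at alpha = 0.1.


Step 1: Enumerate the 10 unordered pairs (i,j) with i<j and classify each by sign(x_j-x_i) * sign(y_j-y_i).
  (1,2):dx=+4,dy=+3->C; (1,3):dx=+2,dy=+2->C; (1,4):dx=+3,dy=+6->C; (1,5):dx=+6,dy=+7->C
  (2,3):dx=-2,dy=-1->C; (2,4):dx=-1,dy=+3->D; (2,5):dx=+2,dy=+4->C; (3,4):dx=+1,dy=+4->C
  (3,5):dx=+4,dy=+5->C; (4,5):dx=+3,dy=+1->C
Step 2: C = 9, D = 1, total pairs = 10.
Step 3: tau = (C - D)/(n(n-1)/2) = (9 - 1)/10 = 0.800000.
Step 4: Exact two-sided p-value (enumerate n! = 120 permutations of y under H0): p = 0.083333.
Step 5: alpha = 0.1. reject H0.

tau_b = 0.8000 (C=9, D=1), p = 0.083333, reject H0.
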